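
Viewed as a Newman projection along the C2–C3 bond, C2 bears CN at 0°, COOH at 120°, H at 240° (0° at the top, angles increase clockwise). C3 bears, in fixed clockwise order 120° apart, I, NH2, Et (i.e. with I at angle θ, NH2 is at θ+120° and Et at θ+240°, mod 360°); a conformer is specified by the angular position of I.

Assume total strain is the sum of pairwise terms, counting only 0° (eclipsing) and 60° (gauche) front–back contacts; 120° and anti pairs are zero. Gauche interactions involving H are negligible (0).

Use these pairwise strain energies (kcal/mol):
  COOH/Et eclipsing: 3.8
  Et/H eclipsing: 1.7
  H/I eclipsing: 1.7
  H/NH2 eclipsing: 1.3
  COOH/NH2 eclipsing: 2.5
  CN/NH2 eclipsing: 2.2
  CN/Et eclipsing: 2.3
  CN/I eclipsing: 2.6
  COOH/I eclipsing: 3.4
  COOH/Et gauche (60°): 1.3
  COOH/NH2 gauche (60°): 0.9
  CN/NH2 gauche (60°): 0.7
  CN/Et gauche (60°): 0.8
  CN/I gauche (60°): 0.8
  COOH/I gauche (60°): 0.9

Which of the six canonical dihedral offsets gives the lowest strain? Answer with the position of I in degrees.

60°

I at 0° (eclipsed): CN(0°)/I(0°) eclipsed 2.6; COOH(120°)/NH2(120°) eclipsed 2.5; H(240°)/Et(240°) eclipsed 1.7 → 6.8 kcal/mol.
I at 60° (staggered): CN(0°)/I(60°) gauche 0.8; CN(0°)/Et(300°) gauche 0.8; COOH(120°)/I(60°) gauche 0.9; COOH(120°)/NH2(180°) gauche 0.9 → 3.4 kcal/mol.
I at 120° (eclipsed): CN(0°)/Et(0°) eclipsed 2.3; COOH(120°)/I(120°) eclipsed 3.4; H(240°)/NH2(240°) eclipsed 1.3 → 7.0 kcal/mol.
I at 180° (staggered): CN(0°)/NH2(300°) gauche 0.7; CN(0°)/Et(60°) gauche 0.8; COOH(120°)/I(180°) gauche 0.9; COOH(120°)/Et(60°) gauche 1.3 → 3.7 kcal/mol.
I at 240° (eclipsed): CN(0°)/NH2(0°) eclipsed 2.2; COOH(120°)/Et(120°) eclipsed 3.8; H(240°)/I(240°) eclipsed 1.7 → 7.7 kcal/mol.
I at 300° (staggered): CN(0°)/I(300°) gauche 0.8; CN(0°)/NH2(60°) gauche 0.7; COOH(120°)/NH2(60°) gauche 0.9; COOH(120°)/Et(180°) gauche 1.3 → 3.7 kcal/mol.
The minimum (3.4 kcal/mol) occurs with I at 60°.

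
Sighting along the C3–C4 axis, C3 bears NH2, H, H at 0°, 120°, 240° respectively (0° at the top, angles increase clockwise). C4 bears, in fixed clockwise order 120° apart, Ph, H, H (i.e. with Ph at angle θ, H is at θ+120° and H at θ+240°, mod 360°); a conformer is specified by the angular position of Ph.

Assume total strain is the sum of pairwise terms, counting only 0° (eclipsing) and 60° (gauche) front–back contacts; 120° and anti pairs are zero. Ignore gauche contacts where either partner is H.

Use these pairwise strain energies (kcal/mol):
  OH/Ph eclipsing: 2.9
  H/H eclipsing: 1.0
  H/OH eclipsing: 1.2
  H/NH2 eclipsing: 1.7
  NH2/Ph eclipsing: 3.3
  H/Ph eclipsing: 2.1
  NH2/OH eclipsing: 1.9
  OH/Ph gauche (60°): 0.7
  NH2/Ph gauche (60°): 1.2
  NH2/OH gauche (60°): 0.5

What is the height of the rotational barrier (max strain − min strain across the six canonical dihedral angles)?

Ph at 0° (eclipsed): NH2(0°)/Ph(0°) eclipsed 3.3; H(120°)/H(120°) eclipsed 1.0; H(240°)/H(240°) eclipsed 1.0 → 5.3 kcal/mol.
Ph at 60° (staggered): NH2(0°)/Ph(60°) gauche 1.2 → 1.2 kcal/mol.
Ph at 120° (eclipsed): NH2(0°)/H(0°) eclipsed 1.7; H(120°)/Ph(120°) eclipsed 2.1; H(240°)/H(240°) eclipsed 1.0 → 4.8 kcal/mol.
Ph at 180° (staggered): no non-H gauche contacts → 0.0 kcal/mol.
Ph at 240° (eclipsed): NH2(0°)/H(0°) eclipsed 1.7; H(120°)/H(120°) eclipsed 1.0; H(240°)/Ph(240°) eclipsed 2.1 → 4.8 kcal/mol.
Ph at 300° (staggered): NH2(0°)/Ph(300°) gauche 1.2 → 1.2 kcal/mol.
Max at 0° (5.3 kcal/mol), min at 180° (0.0 kcal/mol); barrier = 5.3 kcal/mol.

5.3 kcal/mol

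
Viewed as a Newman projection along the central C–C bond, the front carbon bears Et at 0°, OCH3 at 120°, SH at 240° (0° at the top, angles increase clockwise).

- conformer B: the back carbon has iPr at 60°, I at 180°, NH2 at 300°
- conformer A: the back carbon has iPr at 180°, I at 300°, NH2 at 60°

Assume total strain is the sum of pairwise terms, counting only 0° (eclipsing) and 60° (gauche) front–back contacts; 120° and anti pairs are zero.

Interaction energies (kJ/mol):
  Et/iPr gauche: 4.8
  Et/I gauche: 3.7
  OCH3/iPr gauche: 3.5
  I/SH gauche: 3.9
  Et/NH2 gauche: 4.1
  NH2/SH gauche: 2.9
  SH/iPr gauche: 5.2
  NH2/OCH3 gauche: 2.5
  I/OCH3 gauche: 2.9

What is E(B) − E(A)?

B (staggered): Et–iPr gauche, Et–NH2 gauche, OCH3–iPr gauche, OCH3–I gauche, SH–I gauche, SH–NH2 gauche; 4.8 + 4.1 + 3.5 + 2.9 + 3.9 + 2.9 = 22.1 kJ/mol.
A (staggered): Et–I gauche, Et–NH2 gauche, OCH3–iPr gauche, OCH3–NH2 gauche, SH–iPr gauche, SH–I gauche; 3.7 + 4.1 + 3.5 + 2.5 + 5.2 + 3.9 = 22.9 kJ/mol.
E(B) − E(A) = 22.1 − 22.9 = -0.8 kJ/mol.

-0.8 kJ/mol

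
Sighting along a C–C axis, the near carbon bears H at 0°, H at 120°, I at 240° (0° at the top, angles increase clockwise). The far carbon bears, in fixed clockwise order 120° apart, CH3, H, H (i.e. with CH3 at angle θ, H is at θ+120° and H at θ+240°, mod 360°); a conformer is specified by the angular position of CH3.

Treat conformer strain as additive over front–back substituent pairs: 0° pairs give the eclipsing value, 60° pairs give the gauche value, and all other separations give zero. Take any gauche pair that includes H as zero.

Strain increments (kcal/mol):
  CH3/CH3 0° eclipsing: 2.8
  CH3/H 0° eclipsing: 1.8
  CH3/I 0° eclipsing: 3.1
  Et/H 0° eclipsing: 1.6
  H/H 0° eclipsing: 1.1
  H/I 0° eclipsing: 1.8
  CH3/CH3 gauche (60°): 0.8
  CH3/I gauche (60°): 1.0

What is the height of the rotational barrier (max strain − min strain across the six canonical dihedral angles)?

5.3 kcal/mol

CH3 at 0° (eclipsed): H(0°)/CH3(0°) eclipsed 1.8; H(120°)/H(120°) eclipsed 1.1; I(240°)/H(240°) eclipsed 1.8 → 4.7 kcal/mol.
CH3 at 60° (staggered): no non-H gauche contacts → 0.0 kcal/mol.
CH3 at 120° (eclipsed): H(0°)/H(0°) eclipsed 1.1; H(120°)/CH3(120°) eclipsed 1.8; I(240°)/H(240°) eclipsed 1.8 → 4.7 kcal/mol.
CH3 at 180° (staggered): I(240°)/CH3(180°) gauche 1.0 → 1.0 kcal/mol.
CH3 at 240° (eclipsed): H(0°)/H(0°) eclipsed 1.1; H(120°)/H(120°) eclipsed 1.1; I(240°)/CH3(240°) eclipsed 3.1 → 5.3 kcal/mol.
CH3 at 300° (staggered): I(240°)/CH3(300°) gauche 1.0 → 1.0 kcal/mol.
Max at 240° (5.3 kcal/mol), min at 60° (0.0 kcal/mol); barrier = 5.3 kcal/mol.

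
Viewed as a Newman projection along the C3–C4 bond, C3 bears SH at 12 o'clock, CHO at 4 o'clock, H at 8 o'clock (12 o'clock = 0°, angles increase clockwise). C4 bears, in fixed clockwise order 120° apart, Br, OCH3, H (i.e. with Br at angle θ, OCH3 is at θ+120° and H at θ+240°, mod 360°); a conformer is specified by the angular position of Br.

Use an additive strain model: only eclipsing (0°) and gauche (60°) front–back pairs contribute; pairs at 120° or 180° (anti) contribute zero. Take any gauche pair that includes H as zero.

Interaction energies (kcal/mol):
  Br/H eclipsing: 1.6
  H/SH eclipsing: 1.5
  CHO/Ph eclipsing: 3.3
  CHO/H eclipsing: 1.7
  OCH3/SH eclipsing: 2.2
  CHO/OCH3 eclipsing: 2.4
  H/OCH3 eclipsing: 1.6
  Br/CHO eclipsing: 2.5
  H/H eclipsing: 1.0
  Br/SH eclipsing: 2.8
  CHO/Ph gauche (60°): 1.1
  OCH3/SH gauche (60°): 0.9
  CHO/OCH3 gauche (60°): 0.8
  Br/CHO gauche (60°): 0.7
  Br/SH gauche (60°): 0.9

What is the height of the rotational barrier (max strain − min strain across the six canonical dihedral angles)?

Br at 0° (eclipsed): SH–Br eclipsed, CHO–OCH3 eclipsed, H–H eclipsed; 2.8 + 2.4 + 1.0 = 6.2 kcal/mol.
Br at 60° (staggered): SH–Br gauche, CHO–Br gauche, CHO–OCH3 gauche; 0.9 + 0.7 + 0.8 = 2.4 kcal/mol.
Br at 120° (eclipsed): SH–H eclipsed, CHO–Br eclipsed, H–OCH3 eclipsed; 1.5 + 2.5 + 1.6 = 5.6 kcal/mol.
Br at 180° (staggered): SH–OCH3 gauche, CHO–Br gauche; 0.9 + 0.7 = 1.6 kcal/mol.
Br at 240° (eclipsed): SH–OCH3 eclipsed, CHO–H eclipsed, H–Br eclipsed; 2.2 + 1.7 + 1.6 = 5.5 kcal/mol.
Br at 300° (staggered): SH–Br gauche, SH–OCH3 gauche, CHO–OCH3 gauche; 0.9 + 0.9 + 0.8 = 2.6 kcal/mol.
Max at 0° (6.2 kcal/mol), min at 180° (1.6 kcal/mol); barrier = 4.6 kcal/mol.

4.6 kcal/mol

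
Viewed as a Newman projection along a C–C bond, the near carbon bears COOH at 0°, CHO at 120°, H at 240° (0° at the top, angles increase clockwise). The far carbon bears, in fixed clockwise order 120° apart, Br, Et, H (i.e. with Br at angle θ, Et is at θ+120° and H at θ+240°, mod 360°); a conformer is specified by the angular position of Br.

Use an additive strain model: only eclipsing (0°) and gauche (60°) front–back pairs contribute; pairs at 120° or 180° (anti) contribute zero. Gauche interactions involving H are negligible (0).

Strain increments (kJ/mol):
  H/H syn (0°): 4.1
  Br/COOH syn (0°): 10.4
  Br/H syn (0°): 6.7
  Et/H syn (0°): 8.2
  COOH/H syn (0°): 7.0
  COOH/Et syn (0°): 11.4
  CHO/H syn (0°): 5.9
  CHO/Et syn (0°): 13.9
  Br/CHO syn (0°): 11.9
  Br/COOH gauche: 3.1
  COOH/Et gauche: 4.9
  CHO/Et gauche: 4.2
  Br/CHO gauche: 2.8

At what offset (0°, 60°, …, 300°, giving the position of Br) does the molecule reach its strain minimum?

180°

Br at 0° is eclipsed. COOH at 0° is eclipsed with Br at 0° (10.4); CHO at 120° is eclipsed with Et at 120° (13.9); H at 240° is eclipsed with H at 240° (4.1). Total 28.4 kJ/mol.
Br at 60° is staggered. COOH at 0° is gauche with Br at 60° (3.1); CHO at 120° is gauche with Br at 60° (2.8); CHO at 120° is gauche with Et at 180° (4.2). Total 10.1 kJ/mol.
Br at 120° is eclipsed. COOH at 0° is eclipsed with H at 0° (7.0); CHO at 120° is eclipsed with Br at 120° (11.9); H at 240° is eclipsed with Et at 240° (8.2). Total 27.1 kJ/mol.
Br at 180° is staggered. COOH at 0° is gauche with Et at 300° (4.9); CHO at 120° is gauche with Br at 180° (2.8). Total 7.7 kJ/mol.
Br at 240° is eclipsed. COOH at 0° is eclipsed with Et at 0° (11.4); CHO at 120° is eclipsed with H at 120° (5.9); H at 240° is eclipsed with Br at 240° (6.7). Total 24.0 kJ/mol.
Br at 300° is staggered. COOH at 0° is gauche with Br at 300° (3.1); COOH at 0° is gauche with Et at 60° (4.9); CHO at 120° is gauche with Et at 60° (4.2). Total 12.2 kJ/mol.
The minimum (7.7 kJ/mol) occurs with Br at 180°.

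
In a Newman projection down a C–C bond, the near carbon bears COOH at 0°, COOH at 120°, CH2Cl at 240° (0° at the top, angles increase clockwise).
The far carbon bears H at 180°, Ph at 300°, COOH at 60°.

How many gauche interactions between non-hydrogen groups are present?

4

Non-H gauche pairs: COOH(0°)/Ph(300°); COOH(0°)/COOH(60°); COOH(120°)/COOH(60°); CH2Cl(240°)/Ph(300°) — 4 interactions.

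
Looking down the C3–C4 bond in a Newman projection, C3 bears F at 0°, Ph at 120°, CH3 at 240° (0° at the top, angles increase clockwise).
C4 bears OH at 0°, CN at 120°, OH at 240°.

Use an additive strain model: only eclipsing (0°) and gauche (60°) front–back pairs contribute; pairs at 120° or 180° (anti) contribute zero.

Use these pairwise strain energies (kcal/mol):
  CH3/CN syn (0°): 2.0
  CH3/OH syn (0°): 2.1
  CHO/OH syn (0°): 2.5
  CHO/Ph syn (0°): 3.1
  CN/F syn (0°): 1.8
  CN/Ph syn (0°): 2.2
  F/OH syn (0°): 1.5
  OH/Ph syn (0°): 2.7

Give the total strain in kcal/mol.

5.8 kcal/mol

This conformer (eclipsed): F–OH eclipsed, Ph–CN eclipsed, CH3–OH eclipsed; 1.5 + 2.2 + 2.1 = 5.8 kcal/mol.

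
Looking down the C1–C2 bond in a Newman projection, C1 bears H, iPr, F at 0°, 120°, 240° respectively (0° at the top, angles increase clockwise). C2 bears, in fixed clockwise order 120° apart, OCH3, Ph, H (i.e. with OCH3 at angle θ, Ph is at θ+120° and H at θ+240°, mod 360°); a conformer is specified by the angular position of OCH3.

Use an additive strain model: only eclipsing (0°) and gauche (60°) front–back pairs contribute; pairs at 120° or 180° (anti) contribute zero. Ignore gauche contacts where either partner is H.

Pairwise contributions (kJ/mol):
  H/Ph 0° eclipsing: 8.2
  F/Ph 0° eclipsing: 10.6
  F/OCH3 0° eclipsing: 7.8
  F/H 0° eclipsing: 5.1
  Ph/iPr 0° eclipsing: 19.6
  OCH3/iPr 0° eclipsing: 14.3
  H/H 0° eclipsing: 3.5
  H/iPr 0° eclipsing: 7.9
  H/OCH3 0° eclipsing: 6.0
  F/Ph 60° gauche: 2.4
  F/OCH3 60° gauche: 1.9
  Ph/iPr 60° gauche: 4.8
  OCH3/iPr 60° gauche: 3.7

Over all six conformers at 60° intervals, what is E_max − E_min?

OCH3 at 0° is eclipsed. H at 0° is eclipsed with OCH3 at 0° (6.0); iPr at 120° is eclipsed with Ph at 120° (19.6); F at 240° is eclipsed with H at 240° (5.1). Total 30.7 kJ/mol.
OCH3 at 60° is staggered. iPr at 120° is gauche with OCH3 at 60° (3.7); iPr at 120° is gauche with Ph at 180° (4.8); F at 240° is gauche with Ph at 180° (2.4). Total 10.9 kJ/mol.
OCH3 at 120° is eclipsed. H at 0° is eclipsed with H at 0° (3.5); iPr at 120° is eclipsed with OCH3 at 120° (14.3); F at 240° is eclipsed with Ph at 240° (10.6). Total 28.4 kJ/mol.
OCH3 at 180° is staggered. iPr at 120° is gauche with OCH3 at 180° (3.7); F at 240° is gauche with OCH3 at 180° (1.9); F at 240° is gauche with Ph at 300° (2.4). Total 8.0 kJ/mol.
OCH3 at 240° is eclipsed. H at 0° is eclipsed with Ph at 0° (8.2); iPr at 120° is eclipsed with H at 120° (7.9); F at 240° is eclipsed with OCH3 at 240° (7.8). Total 23.9 kJ/mol.
OCH3 at 300° is staggered. iPr at 120° is gauche with Ph at 60° (4.8); F at 240° is gauche with OCH3 at 300° (1.9). Total 6.7 kJ/mol.
Max at 0° (30.7 kJ/mol), min at 300° (6.7 kJ/mol); barrier = 24.0 kJ/mol.

24.0 kJ/mol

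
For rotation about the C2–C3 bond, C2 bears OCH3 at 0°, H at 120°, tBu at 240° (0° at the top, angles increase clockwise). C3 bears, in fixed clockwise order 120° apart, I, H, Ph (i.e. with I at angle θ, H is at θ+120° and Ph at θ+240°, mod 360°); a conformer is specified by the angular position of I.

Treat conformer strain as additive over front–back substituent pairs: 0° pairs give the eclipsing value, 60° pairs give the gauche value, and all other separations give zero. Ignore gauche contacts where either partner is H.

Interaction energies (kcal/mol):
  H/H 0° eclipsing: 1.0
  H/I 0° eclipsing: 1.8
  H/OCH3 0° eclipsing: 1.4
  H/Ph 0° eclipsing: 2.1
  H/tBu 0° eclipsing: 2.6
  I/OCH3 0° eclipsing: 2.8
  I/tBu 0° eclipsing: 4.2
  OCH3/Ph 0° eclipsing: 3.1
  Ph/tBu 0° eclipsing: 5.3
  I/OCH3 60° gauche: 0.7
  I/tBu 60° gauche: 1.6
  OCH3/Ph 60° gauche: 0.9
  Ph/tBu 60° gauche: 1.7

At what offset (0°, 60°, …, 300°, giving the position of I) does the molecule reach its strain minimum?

I at 0° (eclipsed): OCH3–I eclipsed, H–H eclipsed, tBu–Ph eclipsed; 2.8 + 1.0 + 5.3 = 9.1 kcal/mol.
I at 60° (staggered): OCH3–I gauche, OCH3–Ph gauche, tBu–Ph gauche; 0.7 + 0.9 + 1.7 = 3.3 kcal/mol.
I at 120° (eclipsed): OCH3–Ph eclipsed, H–I eclipsed, tBu–H eclipsed; 3.1 + 1.8 + 2.6 = 7.5 kcal/mol.
I at 180° (staggered): OCH3–Ph gauche, tBu–I gauche; 0.9 + 1.6 = 2.5 kcal/mol.
I at 240° (eclipsed): OCH3–H eclipsed, H–Ph eclipsed, tBu–I eclipsed; 1.4 + 2.1 + 4.2 = 7.7 kcal/mol.
I at 300° (staggered): OCH3–I gauche, tBu–I gauche, tBu–Ph gauche; 0.7 + 1.6 + 1.7 = 4.0 kcal/mol.
The minimum (2.5 kcal/mol) occurs with I at 180°.

180°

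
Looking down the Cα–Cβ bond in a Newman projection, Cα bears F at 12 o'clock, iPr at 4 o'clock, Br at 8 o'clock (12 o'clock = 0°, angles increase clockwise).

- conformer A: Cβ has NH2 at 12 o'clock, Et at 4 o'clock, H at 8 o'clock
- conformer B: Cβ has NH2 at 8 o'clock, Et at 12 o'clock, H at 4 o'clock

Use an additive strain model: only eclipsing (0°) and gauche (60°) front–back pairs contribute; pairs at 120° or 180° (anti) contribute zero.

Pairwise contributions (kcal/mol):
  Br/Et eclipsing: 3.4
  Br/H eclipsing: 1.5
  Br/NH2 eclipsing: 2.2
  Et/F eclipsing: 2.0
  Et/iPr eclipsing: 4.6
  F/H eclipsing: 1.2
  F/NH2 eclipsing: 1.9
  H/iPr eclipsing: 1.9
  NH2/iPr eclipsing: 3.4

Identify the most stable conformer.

A (eclipsed): F–NH2 eclipsed, iPr–Et eclipsed, Br–H eclipsed; 1.9 + 4.6 + 1.5 = 8.0 kcal/mol.
B (eclipsed): F–Et eclipsed, iPr–H eclipsed, Br–NH2 eclipsed; 2.0 + 1.9 + 2.2 = 6.1 kcal/mol.
B has the lowest total (6.1 kcal/mol).

B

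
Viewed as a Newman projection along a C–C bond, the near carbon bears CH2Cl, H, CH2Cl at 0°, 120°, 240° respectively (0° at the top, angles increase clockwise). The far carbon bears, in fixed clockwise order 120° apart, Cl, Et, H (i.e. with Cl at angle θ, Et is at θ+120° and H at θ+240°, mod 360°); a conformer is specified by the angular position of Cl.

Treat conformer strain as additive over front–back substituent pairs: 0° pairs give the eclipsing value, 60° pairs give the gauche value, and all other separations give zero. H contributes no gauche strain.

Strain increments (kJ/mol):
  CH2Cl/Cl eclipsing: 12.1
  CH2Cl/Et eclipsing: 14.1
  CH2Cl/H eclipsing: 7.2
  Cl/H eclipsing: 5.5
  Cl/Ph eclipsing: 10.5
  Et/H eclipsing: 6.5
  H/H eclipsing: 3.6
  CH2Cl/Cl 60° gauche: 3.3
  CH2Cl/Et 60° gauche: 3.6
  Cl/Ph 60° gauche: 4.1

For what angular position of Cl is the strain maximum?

Cl at 0° (eclipsed): CH2Cl–Cl eclipsed, H–Et eclipsed, CH2Cl–H eclipsed; 12.1 + 6.5 + 7.2 = 25.8 kJ/mol.
Cl at 60° (staggered): CH2Cl–Cl gauche, CH2Cl–Et gauche; 3.3 + 3.6 = 6.9 kJ/mol.
Cl at 120° (eclipsed): CH2Cl–H eclipsed, H–Cl eclipsed, CH2Cl–Et eclipsed; 7.2 + 5.5 + 14.1 = 26.8 kJ/mol.
Cl at 180° (staggered): CH2Cl–Et gauche, CH2Cl–Cl gauche, CH2Cl–Et gauche; 3.6 + 3.3 + 3.6 = 10.5 kJ/mol.
Cl at 240° (eclipsed): CH2Cl–Et eclipsed, H–H eclipsed, CH2Cl–Cl eclipsed; 14.1 + 3.6 + 12.1 = 29.8 kJ/mol.
Cl at 300° (staggered): CH2Cl–Cl gauche, CH2Cl–Et gauche, CH2Cl–Cl gauche; 3.3 + 3.6 + 3.3 = 10.2 kJ/mol.
The maximum (29.8 kJ/mol) occurs with Cl at 240°.

240°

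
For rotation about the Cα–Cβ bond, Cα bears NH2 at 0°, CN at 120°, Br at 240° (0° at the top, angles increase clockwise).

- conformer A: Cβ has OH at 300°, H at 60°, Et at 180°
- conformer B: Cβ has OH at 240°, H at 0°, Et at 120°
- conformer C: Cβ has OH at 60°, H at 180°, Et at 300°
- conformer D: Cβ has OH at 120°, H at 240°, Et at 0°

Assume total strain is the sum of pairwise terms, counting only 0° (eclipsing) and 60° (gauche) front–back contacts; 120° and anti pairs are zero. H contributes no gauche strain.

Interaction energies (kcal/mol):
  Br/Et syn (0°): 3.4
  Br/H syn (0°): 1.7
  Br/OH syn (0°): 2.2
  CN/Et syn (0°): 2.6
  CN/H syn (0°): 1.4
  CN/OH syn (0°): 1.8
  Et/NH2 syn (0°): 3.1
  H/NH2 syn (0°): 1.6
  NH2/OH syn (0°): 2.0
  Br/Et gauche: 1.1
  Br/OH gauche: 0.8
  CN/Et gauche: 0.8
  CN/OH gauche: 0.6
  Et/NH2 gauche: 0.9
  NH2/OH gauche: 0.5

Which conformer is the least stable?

A is staggered. NH2 at 0° is gauche with OH at 300° (0.5); CN at 120° is gauche with Et at 180° (0.8); Br at 240° is gauche with OH at 300° (0.8); Br at 240° is gauche with Et at 180° (1.1). Total 3.2 kcal/mol.
B is eclipsed. NH2 at 0° is eclipsed with H at 0° (1.6); CN at 120° is eclipsed with Et at 120° (2.6); Br at 240° is eclipsed with OH at 240° (2.2). Total 6.4 kcal/mol.
C is staggered. NH2 at 0° is gauche with OH at 60° (0.5); NH2 at 0° is gauche with Et at 300° (0.9); CN at 120° is gauche with OH at 60° (0.6); Br at 240° is gauche with Et at 300° (1.1). Total 3.1 kcal/mol.
D is eclipsed. NH2 at 0° is eclipsed with Et at 0° (3.1); CN at 120° is eclipsed with OH at 120° (1.8); Br at 240° is eclipsed with H at 240° (1.7). Total 6.6 kcal/mol.
D has the highest total (6.6 kcal/mol).

D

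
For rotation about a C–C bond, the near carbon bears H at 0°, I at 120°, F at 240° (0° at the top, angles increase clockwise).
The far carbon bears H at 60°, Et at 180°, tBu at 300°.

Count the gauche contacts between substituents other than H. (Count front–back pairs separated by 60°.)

Non-H gauche pairs: I(120°)/Et(180°); F(240°)/Et(180°); F(240°)/tBu(300°) — 3 interactions.

3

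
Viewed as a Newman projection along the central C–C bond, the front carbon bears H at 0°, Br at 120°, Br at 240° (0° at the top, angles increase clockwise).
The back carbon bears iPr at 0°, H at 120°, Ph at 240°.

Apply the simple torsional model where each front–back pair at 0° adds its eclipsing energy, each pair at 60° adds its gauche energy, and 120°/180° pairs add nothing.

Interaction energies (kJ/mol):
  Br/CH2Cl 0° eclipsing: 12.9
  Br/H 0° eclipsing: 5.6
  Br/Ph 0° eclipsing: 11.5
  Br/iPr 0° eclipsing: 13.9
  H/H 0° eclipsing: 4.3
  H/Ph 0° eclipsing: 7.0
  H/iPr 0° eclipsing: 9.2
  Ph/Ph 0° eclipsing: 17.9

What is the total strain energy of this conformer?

26.3 kJ/mol

This conformer is eclipsed. H at 0° is eclipsed with iPr at 0° (9.2); Br at 120° is eclipsed with H at 120° (5.6); Br at 240° is eclipsed with Ph at 240° (11.5). Total 26.3 kJ/mol.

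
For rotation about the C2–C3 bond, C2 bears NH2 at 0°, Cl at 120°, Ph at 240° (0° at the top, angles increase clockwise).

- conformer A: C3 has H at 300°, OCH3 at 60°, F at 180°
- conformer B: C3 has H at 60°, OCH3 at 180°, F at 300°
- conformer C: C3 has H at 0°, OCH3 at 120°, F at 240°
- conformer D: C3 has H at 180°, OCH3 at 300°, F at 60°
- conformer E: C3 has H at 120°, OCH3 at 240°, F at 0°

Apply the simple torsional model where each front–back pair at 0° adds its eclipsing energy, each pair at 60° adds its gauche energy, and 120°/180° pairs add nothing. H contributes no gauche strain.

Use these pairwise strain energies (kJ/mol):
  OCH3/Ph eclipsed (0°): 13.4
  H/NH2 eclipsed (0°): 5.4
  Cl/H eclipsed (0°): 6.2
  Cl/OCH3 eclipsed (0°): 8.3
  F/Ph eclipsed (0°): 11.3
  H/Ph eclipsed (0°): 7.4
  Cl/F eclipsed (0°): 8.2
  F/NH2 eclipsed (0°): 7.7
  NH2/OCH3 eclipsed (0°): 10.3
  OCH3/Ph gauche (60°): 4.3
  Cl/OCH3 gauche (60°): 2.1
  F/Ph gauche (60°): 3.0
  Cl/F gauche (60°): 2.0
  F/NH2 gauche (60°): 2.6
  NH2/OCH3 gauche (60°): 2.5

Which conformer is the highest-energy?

E

A (staggered): NH2(0°)/OCH3(60°) gauche 2.5; Cl(120°)/OCH3(60°) gauche 2.1; Cl(120°)/F(180°) gauche 2.0; Ph(240°)/F(180°) gauche 3.0 → 9.6 kJ/mol.
B (staggered): NH2(0°)/F(300°) gauche 2.6; Cl(120°)/OCH3(180°) gauche 2.1; Ph(240°)/OCH3(180°) gauche 4.3; Ph(240°)/F(300°) gauche 3.0 → 12.0 kJ/mol.
C (eclipsed): NH2(0°)/H(0°) eclipsed 5.4; Cl(120°)/OCH3(120°) eclipsed 8.3; Ph(240°)/F(240°) eclipsed 11.3 → 25.0 kJ/mol.
D (staggered): NH2(0°)/OCH3(300°) gauche 2.5; NH2(0°)/F(60°) gauche 2.6; Cl(120°)/F(60°) gauche 2.0; Ph(240°)/OCH3(300°) gauche 4.3 → 11.4 kJ/mol.
E (eclipsed): NH2(0°)/F(0°) eclipsed 7.7; Cl(120°)/H(120°) eclipsed 6.2; Ph(240°)/OCH3(240°) eclipsed 13.4 → 27.3 kJ/mol.
E has the highest total (27.3 kJ/mol).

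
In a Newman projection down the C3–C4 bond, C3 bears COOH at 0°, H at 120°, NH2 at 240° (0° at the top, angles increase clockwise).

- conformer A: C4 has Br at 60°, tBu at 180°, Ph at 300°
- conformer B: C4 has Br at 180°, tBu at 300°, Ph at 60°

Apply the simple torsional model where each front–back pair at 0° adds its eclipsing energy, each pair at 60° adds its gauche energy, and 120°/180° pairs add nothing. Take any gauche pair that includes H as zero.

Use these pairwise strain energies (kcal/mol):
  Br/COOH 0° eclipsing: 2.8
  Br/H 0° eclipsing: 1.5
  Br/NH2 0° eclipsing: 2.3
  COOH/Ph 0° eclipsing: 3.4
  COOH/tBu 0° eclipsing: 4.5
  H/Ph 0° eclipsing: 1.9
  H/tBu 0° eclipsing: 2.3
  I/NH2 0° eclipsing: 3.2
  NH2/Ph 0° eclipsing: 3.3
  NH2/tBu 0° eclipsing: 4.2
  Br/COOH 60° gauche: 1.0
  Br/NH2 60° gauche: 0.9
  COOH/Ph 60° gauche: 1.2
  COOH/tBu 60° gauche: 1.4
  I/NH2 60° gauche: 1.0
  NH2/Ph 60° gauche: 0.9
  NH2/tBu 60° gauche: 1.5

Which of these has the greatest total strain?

A (staggered): COOH(0°)/Br(60°) gauche 1.0; COOH(0°)/Ph(300°) gauche 1.2; NH2(240°)/tBu(180°) gauche 1.5; NH2(240°)/Ph(300°) gauche 0.9 → 4.6 kcal/mol.
B (staggered): COOH(0°)/tBu(300°) gauche 1.4; COOH(0°)/Ph(60°) gauche 1.2; NH2(240°)/Br(180°) gauche 0.9; NH2(240°)/tBu(300°) gauche 1.5 → 5.0 kcal/mol.
B has the highest total (5.0 kcal/mol).

B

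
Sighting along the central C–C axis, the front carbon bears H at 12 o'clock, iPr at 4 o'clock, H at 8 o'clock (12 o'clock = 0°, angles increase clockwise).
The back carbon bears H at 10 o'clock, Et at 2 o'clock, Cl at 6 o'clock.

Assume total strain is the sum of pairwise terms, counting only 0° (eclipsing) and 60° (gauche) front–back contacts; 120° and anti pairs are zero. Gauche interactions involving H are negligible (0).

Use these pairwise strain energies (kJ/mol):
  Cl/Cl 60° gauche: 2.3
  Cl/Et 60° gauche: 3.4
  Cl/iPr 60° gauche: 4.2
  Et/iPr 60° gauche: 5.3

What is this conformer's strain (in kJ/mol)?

This conformer (staggered): iPr–Et gauche, iPr–Cl gauche; 5.3 + 4.2 = 9.5 kJ/mol.

9.5 kJ/mol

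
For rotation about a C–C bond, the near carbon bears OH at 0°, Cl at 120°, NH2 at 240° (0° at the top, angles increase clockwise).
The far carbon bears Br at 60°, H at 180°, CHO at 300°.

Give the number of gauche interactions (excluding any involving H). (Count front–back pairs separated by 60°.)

4

Non-H gauche pairs: OH(0°)/Br(60°); OH(0°)/CHO(300°); Cl(120°)/Br(60°); NH2(240°)/CHO(300°) — 4 interactions.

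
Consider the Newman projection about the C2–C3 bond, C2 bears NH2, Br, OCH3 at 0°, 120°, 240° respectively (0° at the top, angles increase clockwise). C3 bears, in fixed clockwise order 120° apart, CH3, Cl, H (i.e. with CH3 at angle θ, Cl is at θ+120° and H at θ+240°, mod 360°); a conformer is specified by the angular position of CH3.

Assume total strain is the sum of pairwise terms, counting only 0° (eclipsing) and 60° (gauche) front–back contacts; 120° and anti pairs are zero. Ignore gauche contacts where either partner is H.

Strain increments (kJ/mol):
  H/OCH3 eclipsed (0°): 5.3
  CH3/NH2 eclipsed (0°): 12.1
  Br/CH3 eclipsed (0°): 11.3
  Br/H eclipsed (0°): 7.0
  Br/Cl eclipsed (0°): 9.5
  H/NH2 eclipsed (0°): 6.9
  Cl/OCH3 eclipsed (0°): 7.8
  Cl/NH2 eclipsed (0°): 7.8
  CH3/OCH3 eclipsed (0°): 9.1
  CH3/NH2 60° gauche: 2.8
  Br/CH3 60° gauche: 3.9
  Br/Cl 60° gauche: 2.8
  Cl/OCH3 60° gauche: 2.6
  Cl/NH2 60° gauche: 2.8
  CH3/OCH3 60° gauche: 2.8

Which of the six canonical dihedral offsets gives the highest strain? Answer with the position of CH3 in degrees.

CH3 at 0° (eclipsed): NH2–CH3 eclipsed, Br–Cl eclipsed, OCH3–H eclipsed; 12.1 + 9.5 + 5.3 = 26.9 kJ/mol.
CH3 at 60° (staggered): NH2–CH3 gauche, Br–CH3 gauche, Br–Cl gauche, OCH3–Cl gauche; 2.8 + 3.9 + 2.8 + 2.6 = 12.1 kJ/mol.
CH3 at 120° (eclipsed): NH2–H eclipsed, Br–CH3 eclipsed, OCH3–Cl eclipsed; 6.9 + 11.3 + 7.8 = 26.0 kJ/mol.
CH3 at 180° (staggered): NH2–Cl gauche, Br–CH3 gauche, OCH3–CH3 gauche, OCH3–Cl gauche; 2.8 + 3.9 + 2.8 + 2.6 = 12.1 kJ/mol.
CH3 at 240° (eclipsed): NH2–Cl eclipsed, Br–H eclipsed, OCH3–CH3 eclipsed; 7.8 + 7.0 + 9.1 = 23.9 kJ/mol.
CH3 at 300° (staggered): NH2–CH3 gauche, NH2–Cl gauche, Br–Cl gauche, OCH3–CH3 gauche; 2.8 + 2.8 + 2.8 + 2.8 = 11.2 kJ/mol.
The maximum (26.9 kJ/mol) occurs with CH3 at 0°.

0°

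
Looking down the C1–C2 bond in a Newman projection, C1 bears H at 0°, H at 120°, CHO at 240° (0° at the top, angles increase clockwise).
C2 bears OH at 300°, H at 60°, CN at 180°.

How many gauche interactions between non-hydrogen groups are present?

Non-H gauche pairs: CHO(240°)/OH(300°); CHO(240°)/CN(180°) — 2 interactions.

2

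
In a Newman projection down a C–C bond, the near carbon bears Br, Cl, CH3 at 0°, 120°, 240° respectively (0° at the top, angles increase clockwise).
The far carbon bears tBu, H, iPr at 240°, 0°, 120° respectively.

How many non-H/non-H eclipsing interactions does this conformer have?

Non-H eclipsing pairs: Cl(120°)/iPr(120°); CH3(240°)/tBu(240°) — 2 interactions.

2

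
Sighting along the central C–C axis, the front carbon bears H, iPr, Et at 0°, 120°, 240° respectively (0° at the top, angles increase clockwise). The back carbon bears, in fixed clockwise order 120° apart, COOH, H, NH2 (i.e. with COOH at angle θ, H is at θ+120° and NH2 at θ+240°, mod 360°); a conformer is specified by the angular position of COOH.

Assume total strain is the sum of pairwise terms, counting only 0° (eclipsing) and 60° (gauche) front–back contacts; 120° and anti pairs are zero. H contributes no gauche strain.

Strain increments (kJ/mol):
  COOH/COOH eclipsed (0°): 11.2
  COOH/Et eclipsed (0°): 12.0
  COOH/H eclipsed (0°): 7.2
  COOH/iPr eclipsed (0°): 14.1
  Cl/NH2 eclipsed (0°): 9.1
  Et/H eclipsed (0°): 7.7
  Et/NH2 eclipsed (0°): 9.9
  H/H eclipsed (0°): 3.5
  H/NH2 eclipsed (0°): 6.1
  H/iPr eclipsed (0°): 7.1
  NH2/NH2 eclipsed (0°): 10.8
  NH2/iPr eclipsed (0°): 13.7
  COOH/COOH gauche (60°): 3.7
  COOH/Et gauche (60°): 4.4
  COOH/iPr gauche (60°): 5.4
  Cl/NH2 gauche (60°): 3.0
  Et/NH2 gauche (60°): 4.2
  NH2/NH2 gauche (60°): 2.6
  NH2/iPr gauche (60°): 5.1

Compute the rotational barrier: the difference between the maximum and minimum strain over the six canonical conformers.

19.6 kJ/mol

COOH at 0° (eclipsed): H–COOH eclipsed, iPr–H eclipsed, Et–NH2 eclipsed; 7.2 + 7.1 + 9.9 = 24.2 kJ/mol.
COOH at 60° (staggered): iPr–COOH gauche, Et–NH2 gauche; 5.4 + 4.2 = 9.6 kJ/mol.
COOH at 120° (eclipsed): H–NH2 eclipsed, iPr–COOH eclipsed, Et–H eclipsed; 6.1 + 14.1 + 7.7 = 27.9 kJ/mol.
COOH at 180° (staggered): iPr–COOH gauche, iPr–NH2 gauche, Et–COOH gauche; 5.4 + 5.1 + 4.4 = 14.9 kJ/mol.
COOH at 240° (eclipsed): H–H eclipsed, iPr–NH2 eclipsed, Et–COOH eclipsed; 3.5 + 13.7 + 12.0 = 29.2 kJ/mol.
COOH at 300° (staggered): iPr–NH2 gauche, Et–COOH gauche, Et–NH2 gauche; 5.1 + 4.4 + 4.2 = 13.7 kJ/mol.
Max at 240° (29.2 kJ/mol), min at 60° (9.6 kJ/mol); barrier = 19.6 kJ/mol.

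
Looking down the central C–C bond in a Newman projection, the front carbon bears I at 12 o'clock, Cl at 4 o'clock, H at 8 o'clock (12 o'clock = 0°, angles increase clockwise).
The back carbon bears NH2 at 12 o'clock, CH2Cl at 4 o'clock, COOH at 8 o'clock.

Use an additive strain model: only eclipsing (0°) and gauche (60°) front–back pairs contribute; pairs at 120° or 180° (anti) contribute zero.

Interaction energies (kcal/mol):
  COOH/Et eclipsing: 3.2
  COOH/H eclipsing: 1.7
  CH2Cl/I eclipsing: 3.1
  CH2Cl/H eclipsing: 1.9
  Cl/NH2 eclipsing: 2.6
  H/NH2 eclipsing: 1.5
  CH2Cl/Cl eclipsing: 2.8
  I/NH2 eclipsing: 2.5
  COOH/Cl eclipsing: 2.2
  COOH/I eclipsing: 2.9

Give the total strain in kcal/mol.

7.0 kcal/mol

This conformer is eclipsed. I at 0° is eclipsed with NH2 at 0° (2.5); Cl at 120° is eclipsed with CH2Cl at 120° (2.8); H at 240° is eclipsed with COOH at 240° (1.7). Total 7.0 kcal/mol.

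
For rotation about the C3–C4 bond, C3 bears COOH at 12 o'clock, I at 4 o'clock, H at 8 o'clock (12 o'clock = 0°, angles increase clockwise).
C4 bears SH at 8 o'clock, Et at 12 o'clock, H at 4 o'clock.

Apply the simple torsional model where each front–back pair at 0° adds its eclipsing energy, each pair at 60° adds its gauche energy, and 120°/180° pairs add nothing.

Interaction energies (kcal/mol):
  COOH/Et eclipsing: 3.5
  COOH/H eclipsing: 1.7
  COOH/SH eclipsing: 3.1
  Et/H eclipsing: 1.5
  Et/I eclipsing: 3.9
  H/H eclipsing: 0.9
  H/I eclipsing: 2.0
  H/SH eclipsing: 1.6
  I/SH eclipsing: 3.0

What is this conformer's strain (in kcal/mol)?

7.1 kcal/mol

This conformer (eclipsed): COOH(0°)/Et(0°) eclipsed 3.5; I(120°)/H(120°) eclipsed 2.0; H(240°)/SH(240°) eclipsed 1.6 → 7.1 kcal/mol.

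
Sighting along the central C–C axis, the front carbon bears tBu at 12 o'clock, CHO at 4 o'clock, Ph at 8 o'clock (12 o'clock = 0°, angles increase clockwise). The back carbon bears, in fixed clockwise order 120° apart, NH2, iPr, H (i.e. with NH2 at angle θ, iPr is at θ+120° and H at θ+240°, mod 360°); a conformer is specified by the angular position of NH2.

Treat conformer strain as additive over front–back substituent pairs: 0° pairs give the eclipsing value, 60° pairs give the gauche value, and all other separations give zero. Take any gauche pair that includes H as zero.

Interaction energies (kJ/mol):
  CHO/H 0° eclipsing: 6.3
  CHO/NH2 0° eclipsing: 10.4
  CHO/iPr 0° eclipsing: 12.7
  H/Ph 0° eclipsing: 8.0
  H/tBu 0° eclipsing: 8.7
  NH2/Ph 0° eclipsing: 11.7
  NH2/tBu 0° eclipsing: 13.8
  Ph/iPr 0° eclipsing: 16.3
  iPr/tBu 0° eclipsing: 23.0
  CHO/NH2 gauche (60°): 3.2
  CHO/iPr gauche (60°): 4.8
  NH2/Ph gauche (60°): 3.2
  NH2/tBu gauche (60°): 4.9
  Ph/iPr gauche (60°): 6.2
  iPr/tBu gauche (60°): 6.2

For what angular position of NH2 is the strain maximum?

NH2 at 0° is eclipsed. tBu at 0° is eclipsed with NH2 at 0° (13.8); CHO at 120° is eclipsed with iPr at 120° (12.7); Ph at 240° is eclipsed with H at 240° (8.0). Total 34.5 kJ/mol.
NH2 at 60° is staggered. tBu at 0° is gauche with NH2 at 60° (4.9); CHO at 120° is gauche with NH2 at 60° (3.2); CHO at 120° is gauche with iPr at 180° (4.8); Ph at 240° is gauche with iPr at 180° (6.2). Total 19.1 kJ/mol.
NH2 at 120° is eclipsed. tBu at 0° is eclipsed with H at 0° (8.7); CHO at 120° is eclipsed with NH2 at 120° (10.4); Ph at 240° is eclipsed with iPr at 240° (16.3). Total 35.4 kJ/mol.
NH2 at 180° is staggered. tBu at 0° is gauche with iPr at 300° (6.2); CHO at 120° is gauche with NH2 at 180° (3.2); Ph at 240° is gauche with NH2 at 180° (3.2); Ph at 240° is gauche with iPr at 300° (6.2). Total 18.8 kJ/mol.
NH2 at 240° is eclipsed. tBu at 0° is eclipsed with iPr at 0° (23.0); CHO at 120° is eclipsed with H at 120° (6.3); Ph at 240° is eclipsed with NH2 at 240° (11.7). Total 41.0 kJ/mol.
NH2 at 300° is staggered. tBu at 0° is gauche with NH2 at 300° (4.9); tBu at 0° is gauche with iPr at 60° (6.2); CHO at 120° is gauche with iPr at 60° (4.8); Ph at 240° is gauche with NH2 at 300° (3.2). Total 19.1 kJ/mol.
The maximum (41.0 kJ/mol) occurs with NH2 at 240°.

240°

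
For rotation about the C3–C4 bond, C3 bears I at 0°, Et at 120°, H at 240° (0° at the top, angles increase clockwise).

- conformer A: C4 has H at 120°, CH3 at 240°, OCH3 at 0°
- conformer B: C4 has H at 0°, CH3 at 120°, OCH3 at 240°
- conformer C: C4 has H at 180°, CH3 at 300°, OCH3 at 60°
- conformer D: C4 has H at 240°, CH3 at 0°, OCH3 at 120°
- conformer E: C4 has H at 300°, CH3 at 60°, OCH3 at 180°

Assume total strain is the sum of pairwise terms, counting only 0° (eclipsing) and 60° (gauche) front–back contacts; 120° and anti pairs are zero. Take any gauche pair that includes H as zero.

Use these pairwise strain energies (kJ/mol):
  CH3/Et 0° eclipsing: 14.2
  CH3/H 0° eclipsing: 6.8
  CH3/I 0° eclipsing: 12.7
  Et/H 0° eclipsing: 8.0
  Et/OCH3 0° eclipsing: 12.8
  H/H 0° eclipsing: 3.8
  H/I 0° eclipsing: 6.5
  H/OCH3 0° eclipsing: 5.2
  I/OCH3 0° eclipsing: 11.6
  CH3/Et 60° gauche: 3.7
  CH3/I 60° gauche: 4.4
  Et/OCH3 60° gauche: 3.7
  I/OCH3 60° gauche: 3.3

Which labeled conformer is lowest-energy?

C

A (eclipsed): I(0°)/OCH3(0°) eclipsed 11.6; Et(120°)/H(120°) eclipsed 8.0; H(240°)/CH3(240°) eclipsed 6.8 → 26.4 kJ/mol.
B (eclipsed): I(0°)/H(0°) eclipsed 6.5; Et(120°)/CH3(120°) eclipsed 14.2; H(240°)/OCH3(240°) eclipsed 5.2 → 25.9 kJ/mol.
C (staggered): I(0°)/CH3(300°) gauche 4.4; I(0°)/OCH3(60°) gauche 3.3; Et(120°)/OCH3(60°) gauche 3.7 → 11.4 kJ/mol.
D (eclipsed): I(0°)/CH3(0°) eclipsed 12.7; Et(120°)/OCH3(120°) eclipsed 12.8; H(240°)/H(240°) eclipsed 3.8 → 29.3 kJ/mol.
E (staggered): I(0°)/CH3(60°) gauche 4.4; Et(120°)/CH3(60°) gauche 3.7; Et(120°)/OCH3(180°) gauche 3.7 → 11.8 kJ/mol.
C has the lowest total (11.4 kJ/mol).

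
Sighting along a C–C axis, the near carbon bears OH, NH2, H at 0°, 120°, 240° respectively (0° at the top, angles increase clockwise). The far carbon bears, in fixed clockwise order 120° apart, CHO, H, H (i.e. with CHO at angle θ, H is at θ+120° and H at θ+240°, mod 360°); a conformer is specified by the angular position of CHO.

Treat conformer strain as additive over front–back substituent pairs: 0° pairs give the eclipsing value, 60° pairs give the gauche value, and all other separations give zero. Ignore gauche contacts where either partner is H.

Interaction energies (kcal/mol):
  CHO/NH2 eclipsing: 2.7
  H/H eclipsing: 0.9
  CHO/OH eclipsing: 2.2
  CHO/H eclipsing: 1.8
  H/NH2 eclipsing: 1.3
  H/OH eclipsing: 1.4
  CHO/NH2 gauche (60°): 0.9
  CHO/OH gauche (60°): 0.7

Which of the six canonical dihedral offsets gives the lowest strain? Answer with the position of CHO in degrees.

300°

CHO at 0° (eclipsed): OH–CHO eclipsed, NH2–H eclipsed, H–H eclipsed; 2.2 + 1.3 + 0.9 = 4.4 kcal/mol.
CHO at 60° (staggered): OH–CHO gauche, NH2–CHO gauche; 0.7 + 0.9 = 1.6 kcal/mol.
CHO at 120° (eclipsed): OH–H eclipsed, NH2–CHO eclipsed, H–H eclipsed; 1.4 + 2.7 + 0.9 = 5.0 kcal/mol.
CHO at 180° (staggered): NH2–CHO gauche; 0.9 = 0.9 kcal/mol.
CHO at 240° (eclipsed): OH–H eclipsed, NH2–H eclipsed, H–CHO eclipsed; 1.4 + 1.3 + 1.8 = 4.5 kcal/mol.
CHO at 300° (staggered): OH–CHO gauche; 0.7 = 0.7 kcal/mol.
The minimum (0.7 kcal/mol) occurs with CHO at 300°.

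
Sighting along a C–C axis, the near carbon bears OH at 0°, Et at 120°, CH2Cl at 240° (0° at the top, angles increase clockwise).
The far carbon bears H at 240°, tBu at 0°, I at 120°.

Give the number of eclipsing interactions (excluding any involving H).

Non-H eclipsing pairs: OH(0°)/tBu(0°); Et(120°)/I(120°) — 2 interactions.

2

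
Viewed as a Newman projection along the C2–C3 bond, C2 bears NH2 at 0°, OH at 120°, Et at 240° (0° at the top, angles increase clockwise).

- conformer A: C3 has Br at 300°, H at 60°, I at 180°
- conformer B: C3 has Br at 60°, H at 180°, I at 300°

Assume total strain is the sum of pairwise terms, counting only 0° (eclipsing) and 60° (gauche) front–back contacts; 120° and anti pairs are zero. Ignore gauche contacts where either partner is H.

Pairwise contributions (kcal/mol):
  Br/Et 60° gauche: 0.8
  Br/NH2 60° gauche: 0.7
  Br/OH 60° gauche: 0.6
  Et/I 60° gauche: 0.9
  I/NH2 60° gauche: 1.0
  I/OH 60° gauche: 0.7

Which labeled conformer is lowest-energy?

A

A is staggered. NH2 at 0° is gauche with Br at 300° (0.7); OH at 120° is gauche with I at 180° (0.7); Et at 240° is gauche with Br at 300° (0.8); Et at 240° is gauche with I at 180° (0.9). Total 3.1 kcal/mol.
B is staggered. NH2 at 0° is gauche with Br at 60° (0.7); NH2 at 0° is gauche with I at 300° (1.0); OH at 120° is gauche with Br at 60° (0.6); Et at 240° is gauche with I at 300° (0.9). Total 3.2 kcal/mol.
A has the lowest total (3.1 kcal/mol).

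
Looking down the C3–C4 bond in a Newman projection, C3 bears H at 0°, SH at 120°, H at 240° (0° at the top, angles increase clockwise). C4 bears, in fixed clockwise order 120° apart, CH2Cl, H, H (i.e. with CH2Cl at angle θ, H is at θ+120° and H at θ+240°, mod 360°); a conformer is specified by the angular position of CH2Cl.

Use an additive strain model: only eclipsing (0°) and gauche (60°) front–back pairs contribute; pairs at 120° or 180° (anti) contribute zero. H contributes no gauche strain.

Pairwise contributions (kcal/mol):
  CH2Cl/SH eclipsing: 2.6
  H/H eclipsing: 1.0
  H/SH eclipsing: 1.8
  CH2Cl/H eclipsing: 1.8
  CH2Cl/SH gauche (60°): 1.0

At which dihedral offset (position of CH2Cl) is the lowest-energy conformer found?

300°

CH2Cl at 0° (eclipsed): H(0°)/CH2Cl(0°) eclipsed 1.8; SH(120°)/H(120°) eclipsed 1.8; H(240°)/H(240°) eclipsed 1.0 → 4.6 kcal/mol.
CH2Cl at 60° (staggered): SH(120°)/CH2Cl(60°) gauche 1.0 → 1.0 kcal/mol.
CH2Cl at 120° (eclipsed): H(0°)/H(0°) eclipsed 1.0; SH(120°)/CH2Cl(120°) eclipsed 2.6; H(240°)/H(240°) eclipsed 1.0 → 4.6 kcal/mol.
CH2Cl at 180° (staggered): SH(120°)/CH2Cl(180°) gauche 1.0 → 1.0 kcal/mol.
CH2Cl at 240° (eclipsed): H(0°)/H(0°) eclipsed 1.0; SH(120°)/H(120°) eclipsed 1.8; H(240°)/CH2Cl(240°) eclipsed 1.8 → 4.6 kcal/mol.
CH2Cl at 300° (staggered): no non-H gauche contacts → 0.0 kcal/mol.
The minimum (0.0 kcal/mol) occurs with CH2Cl at 300°.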